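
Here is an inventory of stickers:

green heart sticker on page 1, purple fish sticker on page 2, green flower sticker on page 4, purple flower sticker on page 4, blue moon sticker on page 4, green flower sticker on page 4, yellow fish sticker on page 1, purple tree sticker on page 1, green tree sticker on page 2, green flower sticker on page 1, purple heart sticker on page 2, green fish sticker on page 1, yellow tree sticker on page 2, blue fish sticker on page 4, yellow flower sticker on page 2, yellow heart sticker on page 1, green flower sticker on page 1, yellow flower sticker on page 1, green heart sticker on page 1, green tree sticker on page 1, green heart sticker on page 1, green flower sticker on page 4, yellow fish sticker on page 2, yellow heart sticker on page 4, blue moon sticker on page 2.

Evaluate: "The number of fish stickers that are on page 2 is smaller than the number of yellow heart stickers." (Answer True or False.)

False

There are 2 fish stickers on page 2.
There are 2 yellow heart stickers.
The claim requires 2 < 2, which does not hold.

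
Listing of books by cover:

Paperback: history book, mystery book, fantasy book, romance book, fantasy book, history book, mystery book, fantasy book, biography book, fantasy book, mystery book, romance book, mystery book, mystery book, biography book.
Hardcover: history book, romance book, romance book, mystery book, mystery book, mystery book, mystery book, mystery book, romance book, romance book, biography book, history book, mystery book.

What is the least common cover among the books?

Counts by cover: paperback 15, hardcover 13.
The minimum is 13, held uniquely by hardcover.

hardcover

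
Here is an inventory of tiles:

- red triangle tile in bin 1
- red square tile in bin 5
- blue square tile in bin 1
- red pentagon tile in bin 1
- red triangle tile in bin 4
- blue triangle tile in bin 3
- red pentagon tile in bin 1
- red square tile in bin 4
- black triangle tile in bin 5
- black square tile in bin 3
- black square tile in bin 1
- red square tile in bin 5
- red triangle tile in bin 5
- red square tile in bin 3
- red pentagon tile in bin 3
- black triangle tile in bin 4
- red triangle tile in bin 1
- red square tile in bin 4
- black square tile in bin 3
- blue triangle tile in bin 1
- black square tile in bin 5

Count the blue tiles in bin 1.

2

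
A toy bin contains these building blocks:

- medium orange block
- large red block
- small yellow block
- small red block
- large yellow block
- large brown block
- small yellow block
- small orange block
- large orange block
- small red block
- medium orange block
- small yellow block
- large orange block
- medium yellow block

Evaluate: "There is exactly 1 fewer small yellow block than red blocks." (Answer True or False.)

|small yellow blocks| = 3.
|red blocks| = 3.
The claim requires 3 − 3 (= 0) to equal 1, which does not hold.

False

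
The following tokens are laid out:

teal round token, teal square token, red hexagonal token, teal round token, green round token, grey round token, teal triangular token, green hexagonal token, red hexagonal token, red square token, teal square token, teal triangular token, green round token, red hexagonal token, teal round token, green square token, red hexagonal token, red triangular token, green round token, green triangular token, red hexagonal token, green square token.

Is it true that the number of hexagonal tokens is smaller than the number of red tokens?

There are 6 hexagonal tokens.
There are 7 red tokens.
The claim requires 6 < 7, which holds.

True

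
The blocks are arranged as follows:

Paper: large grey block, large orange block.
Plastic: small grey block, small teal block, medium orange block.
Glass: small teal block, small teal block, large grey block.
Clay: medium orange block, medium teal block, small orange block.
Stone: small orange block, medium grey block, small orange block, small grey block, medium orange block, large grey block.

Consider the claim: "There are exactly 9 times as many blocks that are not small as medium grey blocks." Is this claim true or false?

True

|blocks that are not small| = 9.
|medium grey blocks| = 1.
The claim requires 9 = 9 × 1 = 9, which holds.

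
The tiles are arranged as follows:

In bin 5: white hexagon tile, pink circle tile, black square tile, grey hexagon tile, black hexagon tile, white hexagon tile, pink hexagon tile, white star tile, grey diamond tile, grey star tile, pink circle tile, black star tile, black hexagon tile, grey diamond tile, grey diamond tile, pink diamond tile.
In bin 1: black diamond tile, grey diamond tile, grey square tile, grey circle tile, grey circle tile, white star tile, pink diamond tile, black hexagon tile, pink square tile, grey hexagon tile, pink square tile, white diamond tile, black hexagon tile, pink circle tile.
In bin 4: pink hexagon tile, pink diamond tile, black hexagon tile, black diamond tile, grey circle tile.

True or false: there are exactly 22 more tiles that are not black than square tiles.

|tiles that are not black| = 26.
|square tiles| = 4.
The claim requires 26 − 4 (= 22) to equal 22, which holds.

True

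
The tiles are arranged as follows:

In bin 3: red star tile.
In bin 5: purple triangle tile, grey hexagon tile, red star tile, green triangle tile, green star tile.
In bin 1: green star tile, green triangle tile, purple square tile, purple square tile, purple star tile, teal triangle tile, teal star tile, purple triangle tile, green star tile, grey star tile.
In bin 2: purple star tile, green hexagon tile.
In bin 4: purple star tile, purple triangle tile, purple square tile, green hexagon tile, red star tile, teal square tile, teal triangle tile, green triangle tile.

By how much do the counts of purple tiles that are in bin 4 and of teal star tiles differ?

2

purple tiles in bin 4: 3. teal star tiles: 1.
|3 − 1| = 3 − 1 = 2.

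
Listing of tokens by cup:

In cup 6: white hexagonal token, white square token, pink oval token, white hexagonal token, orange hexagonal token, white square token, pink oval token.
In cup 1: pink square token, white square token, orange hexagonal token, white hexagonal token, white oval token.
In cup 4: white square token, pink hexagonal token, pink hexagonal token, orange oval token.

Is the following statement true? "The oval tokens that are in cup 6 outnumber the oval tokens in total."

oval tokens in cup 6: 2.
oval tokens: 4.
The claim requires 2 > 4, which does not hold.

False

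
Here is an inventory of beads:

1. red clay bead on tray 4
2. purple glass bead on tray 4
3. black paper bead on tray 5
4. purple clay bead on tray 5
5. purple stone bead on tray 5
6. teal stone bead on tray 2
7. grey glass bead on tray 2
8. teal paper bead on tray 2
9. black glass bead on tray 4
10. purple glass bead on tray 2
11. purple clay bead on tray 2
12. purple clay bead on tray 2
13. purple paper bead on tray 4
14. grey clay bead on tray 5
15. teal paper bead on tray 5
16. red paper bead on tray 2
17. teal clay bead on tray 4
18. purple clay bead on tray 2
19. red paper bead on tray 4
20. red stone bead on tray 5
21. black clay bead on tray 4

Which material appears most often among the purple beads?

clay

Counts by material (restricted to purple beads): clay 4, glass 2, stone 1, paper 1.
The maximum is 4, held uniquely by clay.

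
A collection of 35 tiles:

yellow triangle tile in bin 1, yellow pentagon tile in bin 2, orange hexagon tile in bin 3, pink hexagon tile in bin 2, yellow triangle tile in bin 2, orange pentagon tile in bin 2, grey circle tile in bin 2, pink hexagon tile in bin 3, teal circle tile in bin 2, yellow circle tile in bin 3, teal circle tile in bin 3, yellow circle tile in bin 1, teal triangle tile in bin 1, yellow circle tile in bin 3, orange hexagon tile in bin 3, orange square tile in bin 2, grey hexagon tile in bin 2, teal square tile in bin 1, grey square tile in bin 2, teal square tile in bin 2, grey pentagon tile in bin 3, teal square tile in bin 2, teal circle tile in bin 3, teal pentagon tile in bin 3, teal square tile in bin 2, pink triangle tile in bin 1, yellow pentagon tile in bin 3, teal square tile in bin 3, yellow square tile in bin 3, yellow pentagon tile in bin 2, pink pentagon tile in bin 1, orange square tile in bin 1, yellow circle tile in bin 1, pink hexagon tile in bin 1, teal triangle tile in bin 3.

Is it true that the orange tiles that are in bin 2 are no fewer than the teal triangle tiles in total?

True

|orange tiles in bin 2| = 2.
|teal triangle tiles| = 2.
The claim requires 2 ≥ 2, which holds.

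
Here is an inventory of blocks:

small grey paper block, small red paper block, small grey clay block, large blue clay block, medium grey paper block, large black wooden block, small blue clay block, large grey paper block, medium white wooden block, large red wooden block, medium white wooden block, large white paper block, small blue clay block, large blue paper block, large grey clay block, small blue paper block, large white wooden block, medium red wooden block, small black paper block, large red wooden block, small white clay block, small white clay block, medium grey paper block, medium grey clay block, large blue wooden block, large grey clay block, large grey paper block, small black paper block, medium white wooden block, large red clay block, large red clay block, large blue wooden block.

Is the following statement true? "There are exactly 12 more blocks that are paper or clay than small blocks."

|blocks that are paper or clay| = 22.
|small blocks| = 10.
The claim requires 22 − 10 (= 12) to equal 12, which holds.

True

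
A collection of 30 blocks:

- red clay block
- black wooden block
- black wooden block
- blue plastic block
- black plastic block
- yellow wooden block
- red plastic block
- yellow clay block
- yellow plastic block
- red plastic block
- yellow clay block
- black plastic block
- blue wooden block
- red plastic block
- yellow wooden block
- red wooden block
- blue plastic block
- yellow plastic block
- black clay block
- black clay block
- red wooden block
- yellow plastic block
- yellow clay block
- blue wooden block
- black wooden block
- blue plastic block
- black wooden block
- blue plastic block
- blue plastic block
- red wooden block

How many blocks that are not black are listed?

22

Total blocks: 30; with the excluded value: 8; remaining 30 − 8 = 22.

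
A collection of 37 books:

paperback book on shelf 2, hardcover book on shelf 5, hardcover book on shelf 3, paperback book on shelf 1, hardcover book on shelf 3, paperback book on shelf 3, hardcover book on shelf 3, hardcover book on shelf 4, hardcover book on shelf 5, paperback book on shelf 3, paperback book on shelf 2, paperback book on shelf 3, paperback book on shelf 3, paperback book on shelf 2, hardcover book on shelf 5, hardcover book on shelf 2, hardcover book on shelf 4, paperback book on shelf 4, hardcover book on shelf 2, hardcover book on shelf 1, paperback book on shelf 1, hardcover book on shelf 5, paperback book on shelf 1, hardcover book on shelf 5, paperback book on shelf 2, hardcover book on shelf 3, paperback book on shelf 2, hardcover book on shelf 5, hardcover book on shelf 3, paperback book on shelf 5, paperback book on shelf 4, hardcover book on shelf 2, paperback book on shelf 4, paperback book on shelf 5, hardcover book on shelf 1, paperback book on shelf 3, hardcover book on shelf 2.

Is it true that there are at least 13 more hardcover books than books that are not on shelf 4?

There are 19 hardcover books.
There are 32 books that are not on shelf 4.
The claim requires 19 − 32 = -13 ≥ 13, which does not hold.

False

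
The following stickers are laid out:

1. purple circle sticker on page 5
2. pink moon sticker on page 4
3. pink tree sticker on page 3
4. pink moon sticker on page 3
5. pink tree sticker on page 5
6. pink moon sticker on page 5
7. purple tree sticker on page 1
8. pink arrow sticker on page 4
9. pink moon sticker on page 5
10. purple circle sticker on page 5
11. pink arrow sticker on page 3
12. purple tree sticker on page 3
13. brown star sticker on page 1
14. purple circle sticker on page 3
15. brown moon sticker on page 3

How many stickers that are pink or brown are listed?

brown: 2; pink: 8; together 2 + 8 = 10.

10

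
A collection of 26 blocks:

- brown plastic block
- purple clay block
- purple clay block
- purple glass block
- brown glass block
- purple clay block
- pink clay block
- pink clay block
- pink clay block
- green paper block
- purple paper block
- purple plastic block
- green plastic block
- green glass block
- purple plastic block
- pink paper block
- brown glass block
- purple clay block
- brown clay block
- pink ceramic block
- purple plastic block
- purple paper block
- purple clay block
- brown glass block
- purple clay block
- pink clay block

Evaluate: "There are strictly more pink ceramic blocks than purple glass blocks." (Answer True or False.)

There is 1 pink ceramic block.
There is 1 purple glass block.
The claim requires 1 > 1, which does not hold.

False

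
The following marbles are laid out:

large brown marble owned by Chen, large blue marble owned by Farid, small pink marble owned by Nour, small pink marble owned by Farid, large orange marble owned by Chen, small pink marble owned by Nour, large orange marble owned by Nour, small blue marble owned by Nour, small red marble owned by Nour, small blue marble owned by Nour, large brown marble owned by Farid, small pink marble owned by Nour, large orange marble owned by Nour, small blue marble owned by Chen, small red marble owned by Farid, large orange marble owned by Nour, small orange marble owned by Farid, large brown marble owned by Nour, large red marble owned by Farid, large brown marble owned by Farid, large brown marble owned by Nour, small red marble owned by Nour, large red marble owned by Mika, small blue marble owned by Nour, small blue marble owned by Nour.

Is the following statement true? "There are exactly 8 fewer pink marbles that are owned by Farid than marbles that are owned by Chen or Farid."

Count of pink marbles owned by Farid: 1.
Count of marbles owned by Chen or Farid: 10.
The claim requires 10 − 1 (= 9) to equal 8, which does not hold.

False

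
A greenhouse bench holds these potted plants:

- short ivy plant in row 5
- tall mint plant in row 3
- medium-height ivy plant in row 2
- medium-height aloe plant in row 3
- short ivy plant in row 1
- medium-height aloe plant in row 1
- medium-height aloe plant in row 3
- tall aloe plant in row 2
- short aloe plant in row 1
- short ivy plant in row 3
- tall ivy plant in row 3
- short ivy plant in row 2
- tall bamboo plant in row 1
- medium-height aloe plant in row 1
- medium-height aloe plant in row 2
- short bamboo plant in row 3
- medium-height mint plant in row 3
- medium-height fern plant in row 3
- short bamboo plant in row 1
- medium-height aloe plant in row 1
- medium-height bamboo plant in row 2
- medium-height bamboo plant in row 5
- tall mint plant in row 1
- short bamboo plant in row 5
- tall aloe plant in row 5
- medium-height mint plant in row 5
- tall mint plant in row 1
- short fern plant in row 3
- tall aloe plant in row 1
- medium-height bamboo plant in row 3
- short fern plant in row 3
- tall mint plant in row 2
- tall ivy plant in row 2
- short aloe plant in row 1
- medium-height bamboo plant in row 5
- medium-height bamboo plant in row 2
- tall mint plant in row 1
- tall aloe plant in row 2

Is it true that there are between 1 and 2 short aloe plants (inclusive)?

True

There are 2 short aloe plants.
The claim requires 1 ≤ 2 ≤ 2, which holds.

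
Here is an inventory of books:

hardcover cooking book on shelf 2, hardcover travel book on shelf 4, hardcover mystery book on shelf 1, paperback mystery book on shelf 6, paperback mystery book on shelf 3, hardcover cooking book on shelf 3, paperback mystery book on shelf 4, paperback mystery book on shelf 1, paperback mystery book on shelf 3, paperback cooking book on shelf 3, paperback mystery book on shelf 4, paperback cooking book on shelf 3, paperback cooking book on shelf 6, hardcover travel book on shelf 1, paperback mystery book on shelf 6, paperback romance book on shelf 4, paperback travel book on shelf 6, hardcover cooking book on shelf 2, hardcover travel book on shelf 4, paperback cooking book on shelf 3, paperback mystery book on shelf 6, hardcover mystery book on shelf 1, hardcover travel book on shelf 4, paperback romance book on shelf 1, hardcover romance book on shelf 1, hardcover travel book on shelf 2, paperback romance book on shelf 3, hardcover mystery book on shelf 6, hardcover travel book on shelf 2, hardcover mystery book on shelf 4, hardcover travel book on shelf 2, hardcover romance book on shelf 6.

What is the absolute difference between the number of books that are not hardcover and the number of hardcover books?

0

books that are not hardcover: 16. hardcover books: 16.
|16 − 16| = 16 − 16 = 0.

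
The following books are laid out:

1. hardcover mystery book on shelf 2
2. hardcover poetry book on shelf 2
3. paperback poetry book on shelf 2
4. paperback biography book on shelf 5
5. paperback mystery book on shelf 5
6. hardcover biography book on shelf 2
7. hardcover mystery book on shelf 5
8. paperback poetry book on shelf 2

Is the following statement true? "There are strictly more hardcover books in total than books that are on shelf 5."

True

hardcover books: 4.
books on shelf 5: 3.
The claim requires 4 > 3, which holds.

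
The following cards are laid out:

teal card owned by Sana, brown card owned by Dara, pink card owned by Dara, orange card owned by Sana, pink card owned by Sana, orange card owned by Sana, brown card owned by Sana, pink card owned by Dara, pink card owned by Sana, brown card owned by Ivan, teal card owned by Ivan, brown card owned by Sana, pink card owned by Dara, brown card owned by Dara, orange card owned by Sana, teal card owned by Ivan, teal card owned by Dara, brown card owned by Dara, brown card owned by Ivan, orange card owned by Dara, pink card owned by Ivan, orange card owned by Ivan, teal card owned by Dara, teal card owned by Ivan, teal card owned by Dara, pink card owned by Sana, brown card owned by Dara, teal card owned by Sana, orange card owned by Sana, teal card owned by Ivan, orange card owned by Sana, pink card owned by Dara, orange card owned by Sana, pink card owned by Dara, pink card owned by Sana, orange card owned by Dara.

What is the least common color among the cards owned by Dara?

Counts by color (restricted to cards owned by Dara): pink 5, brown 4, teal 3, orange 2.
The minimum is 2, held uniquely by orange.

orange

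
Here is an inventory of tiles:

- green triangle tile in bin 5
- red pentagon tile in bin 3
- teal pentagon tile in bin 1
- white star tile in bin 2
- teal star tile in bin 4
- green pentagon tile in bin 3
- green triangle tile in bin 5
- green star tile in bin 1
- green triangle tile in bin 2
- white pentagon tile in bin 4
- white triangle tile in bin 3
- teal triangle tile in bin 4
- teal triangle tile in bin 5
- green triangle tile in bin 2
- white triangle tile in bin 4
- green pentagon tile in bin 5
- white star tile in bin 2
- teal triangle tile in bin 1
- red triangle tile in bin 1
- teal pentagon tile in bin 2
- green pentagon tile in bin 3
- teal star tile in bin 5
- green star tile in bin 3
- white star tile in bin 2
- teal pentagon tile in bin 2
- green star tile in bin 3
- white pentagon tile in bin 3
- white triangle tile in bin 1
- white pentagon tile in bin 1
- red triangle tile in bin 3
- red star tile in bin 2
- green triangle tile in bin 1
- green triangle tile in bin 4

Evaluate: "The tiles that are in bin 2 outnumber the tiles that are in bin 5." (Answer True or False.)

True

|tiles in bin 2| = 8.
|tiles in bin 5| = 5.
The claim requires 8 > 5, which holds.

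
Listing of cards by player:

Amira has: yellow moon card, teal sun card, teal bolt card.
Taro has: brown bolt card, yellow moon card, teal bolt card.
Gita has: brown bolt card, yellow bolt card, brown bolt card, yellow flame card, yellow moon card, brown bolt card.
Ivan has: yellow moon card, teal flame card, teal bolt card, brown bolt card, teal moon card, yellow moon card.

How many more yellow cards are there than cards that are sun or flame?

yellow cards: 7.
cards that are sun or flame: 3.
7 − 3 = 4.

4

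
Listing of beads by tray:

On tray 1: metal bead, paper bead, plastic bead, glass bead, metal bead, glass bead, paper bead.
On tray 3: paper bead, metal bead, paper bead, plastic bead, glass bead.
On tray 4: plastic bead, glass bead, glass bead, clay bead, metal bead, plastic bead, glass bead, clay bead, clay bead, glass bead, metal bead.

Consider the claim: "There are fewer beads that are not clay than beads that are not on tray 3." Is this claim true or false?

beads that are not clay: 20.
beads that are not on tray 3: 18.
The claim requires 20 < 18, which does not hold.

False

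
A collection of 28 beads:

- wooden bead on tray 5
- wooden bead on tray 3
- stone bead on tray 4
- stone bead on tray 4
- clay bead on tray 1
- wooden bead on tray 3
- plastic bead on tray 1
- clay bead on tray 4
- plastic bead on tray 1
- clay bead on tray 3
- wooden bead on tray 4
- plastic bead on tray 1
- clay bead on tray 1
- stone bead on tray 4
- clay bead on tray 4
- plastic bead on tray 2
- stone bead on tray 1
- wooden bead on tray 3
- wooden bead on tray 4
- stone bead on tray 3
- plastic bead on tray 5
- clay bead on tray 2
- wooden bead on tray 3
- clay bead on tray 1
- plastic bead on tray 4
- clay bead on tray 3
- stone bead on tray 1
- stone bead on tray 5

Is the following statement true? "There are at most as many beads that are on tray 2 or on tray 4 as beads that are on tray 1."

False

beads on tray 2 or on tray 4: 10.
beads on tray 1: 8.
The claim requires 10 ≤ 8, which does not hold.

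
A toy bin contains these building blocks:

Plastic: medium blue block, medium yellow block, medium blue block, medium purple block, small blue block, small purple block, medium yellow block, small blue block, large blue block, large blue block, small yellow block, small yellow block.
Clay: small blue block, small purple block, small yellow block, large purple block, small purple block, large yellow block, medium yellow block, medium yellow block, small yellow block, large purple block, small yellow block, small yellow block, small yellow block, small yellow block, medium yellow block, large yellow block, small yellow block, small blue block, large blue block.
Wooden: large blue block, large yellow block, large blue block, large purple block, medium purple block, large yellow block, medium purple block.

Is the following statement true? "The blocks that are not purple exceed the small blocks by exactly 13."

blocks that are not purple: 29.
small blocks: 16.
The claim requires 29 − 16 (= 13) to equal 13, which holds.

True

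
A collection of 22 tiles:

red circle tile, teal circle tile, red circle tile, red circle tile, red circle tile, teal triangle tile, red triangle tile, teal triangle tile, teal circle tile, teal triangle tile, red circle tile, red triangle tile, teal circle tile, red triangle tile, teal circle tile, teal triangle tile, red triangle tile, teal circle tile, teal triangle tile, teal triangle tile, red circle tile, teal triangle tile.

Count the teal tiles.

12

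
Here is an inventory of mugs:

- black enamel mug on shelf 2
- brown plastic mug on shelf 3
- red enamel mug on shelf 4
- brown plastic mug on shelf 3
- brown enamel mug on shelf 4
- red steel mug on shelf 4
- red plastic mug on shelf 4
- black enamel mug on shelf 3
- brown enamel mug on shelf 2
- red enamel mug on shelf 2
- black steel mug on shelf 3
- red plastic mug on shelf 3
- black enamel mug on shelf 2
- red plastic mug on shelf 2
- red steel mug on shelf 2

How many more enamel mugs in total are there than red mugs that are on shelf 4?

4

enamel mugs: 7.
red mugs on shelf 4: 3.
7 − 3 = 4.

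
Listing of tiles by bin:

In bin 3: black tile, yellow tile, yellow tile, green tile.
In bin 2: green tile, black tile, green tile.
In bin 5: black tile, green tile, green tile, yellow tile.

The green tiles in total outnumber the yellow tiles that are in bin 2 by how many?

5

green tiles: 5.
yellow tiles in bin 2: 0.
5 − 0 = 5.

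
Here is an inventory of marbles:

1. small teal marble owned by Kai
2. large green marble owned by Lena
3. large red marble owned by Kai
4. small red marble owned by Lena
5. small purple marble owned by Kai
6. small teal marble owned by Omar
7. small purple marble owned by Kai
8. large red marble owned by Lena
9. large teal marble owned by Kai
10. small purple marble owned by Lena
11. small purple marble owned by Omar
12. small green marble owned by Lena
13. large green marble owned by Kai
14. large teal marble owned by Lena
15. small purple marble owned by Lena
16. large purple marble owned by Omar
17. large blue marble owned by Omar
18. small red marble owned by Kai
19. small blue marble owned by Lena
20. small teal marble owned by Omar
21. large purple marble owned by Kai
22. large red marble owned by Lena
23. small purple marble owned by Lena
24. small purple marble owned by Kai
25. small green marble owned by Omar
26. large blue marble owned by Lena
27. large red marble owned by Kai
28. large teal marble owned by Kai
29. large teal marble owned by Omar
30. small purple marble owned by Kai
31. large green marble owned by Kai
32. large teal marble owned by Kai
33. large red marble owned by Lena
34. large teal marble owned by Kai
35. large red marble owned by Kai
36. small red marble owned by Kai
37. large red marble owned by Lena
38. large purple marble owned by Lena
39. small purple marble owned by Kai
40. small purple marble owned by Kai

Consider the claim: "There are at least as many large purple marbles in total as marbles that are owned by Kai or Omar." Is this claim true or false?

large purple marbles: 3.
marbles owned by Kai or Omar: 26.
The claim requires 3 ≥ 26, which does not hold.

False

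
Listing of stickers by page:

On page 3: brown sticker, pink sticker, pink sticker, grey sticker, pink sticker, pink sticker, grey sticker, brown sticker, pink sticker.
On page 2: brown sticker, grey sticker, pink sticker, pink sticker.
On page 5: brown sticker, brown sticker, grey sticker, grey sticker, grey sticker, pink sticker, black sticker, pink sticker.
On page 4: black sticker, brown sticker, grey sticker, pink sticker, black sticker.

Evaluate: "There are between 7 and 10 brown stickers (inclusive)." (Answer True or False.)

brown stickers: 6.
The claim requires 7 ≤ 6 ≤ 10, which does not hold.

False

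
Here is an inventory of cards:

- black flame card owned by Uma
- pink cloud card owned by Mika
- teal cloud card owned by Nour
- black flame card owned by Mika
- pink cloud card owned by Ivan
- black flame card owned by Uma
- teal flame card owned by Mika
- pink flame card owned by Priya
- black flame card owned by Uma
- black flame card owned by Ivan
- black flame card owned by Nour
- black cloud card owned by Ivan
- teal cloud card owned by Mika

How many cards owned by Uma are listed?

3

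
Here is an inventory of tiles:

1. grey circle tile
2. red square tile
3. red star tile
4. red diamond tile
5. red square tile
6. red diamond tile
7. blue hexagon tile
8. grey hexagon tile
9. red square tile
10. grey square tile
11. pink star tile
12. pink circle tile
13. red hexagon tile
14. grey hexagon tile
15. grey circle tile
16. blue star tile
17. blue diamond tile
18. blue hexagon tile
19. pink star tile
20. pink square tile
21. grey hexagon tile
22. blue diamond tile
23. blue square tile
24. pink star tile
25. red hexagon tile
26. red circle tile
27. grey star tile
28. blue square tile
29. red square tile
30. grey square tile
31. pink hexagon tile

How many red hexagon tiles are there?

2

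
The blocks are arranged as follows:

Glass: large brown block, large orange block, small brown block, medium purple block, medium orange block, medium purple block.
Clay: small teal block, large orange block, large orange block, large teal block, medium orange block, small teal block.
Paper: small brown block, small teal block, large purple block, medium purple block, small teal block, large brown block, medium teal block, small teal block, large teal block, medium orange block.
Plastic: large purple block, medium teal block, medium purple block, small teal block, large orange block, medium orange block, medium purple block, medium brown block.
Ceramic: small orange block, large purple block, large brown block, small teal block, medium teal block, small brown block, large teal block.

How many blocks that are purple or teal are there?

21

purple: 8; teal: 13; together 8 + 13 = 21.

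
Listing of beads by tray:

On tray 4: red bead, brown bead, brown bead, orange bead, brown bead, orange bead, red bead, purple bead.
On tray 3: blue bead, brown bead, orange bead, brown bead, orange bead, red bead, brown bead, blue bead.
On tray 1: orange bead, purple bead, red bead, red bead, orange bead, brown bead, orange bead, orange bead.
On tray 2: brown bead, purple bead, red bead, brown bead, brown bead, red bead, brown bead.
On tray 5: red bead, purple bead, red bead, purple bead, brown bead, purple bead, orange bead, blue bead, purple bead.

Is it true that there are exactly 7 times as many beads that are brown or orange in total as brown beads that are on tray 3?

|beads that are brown or orange| = 21.
|brown beads on tray 3| = 3.
The claim requires 21 = 7 × 3 = 21, which holds.

True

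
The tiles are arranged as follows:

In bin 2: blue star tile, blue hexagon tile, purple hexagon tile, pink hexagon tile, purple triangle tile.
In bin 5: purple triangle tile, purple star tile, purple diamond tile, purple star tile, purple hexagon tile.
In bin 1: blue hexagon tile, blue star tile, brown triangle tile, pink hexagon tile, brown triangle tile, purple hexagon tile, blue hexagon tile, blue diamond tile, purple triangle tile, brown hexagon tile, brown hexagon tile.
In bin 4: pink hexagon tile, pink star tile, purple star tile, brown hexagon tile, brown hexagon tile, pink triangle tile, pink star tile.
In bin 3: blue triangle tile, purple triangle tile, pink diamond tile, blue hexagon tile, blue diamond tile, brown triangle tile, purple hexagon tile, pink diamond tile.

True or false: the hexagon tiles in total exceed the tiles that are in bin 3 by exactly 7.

|hexagon tiles| = 15.
|tiles in bin 3| = 8.
The claim requires 15 − 8 (= 7) to equal 7, which holds.

True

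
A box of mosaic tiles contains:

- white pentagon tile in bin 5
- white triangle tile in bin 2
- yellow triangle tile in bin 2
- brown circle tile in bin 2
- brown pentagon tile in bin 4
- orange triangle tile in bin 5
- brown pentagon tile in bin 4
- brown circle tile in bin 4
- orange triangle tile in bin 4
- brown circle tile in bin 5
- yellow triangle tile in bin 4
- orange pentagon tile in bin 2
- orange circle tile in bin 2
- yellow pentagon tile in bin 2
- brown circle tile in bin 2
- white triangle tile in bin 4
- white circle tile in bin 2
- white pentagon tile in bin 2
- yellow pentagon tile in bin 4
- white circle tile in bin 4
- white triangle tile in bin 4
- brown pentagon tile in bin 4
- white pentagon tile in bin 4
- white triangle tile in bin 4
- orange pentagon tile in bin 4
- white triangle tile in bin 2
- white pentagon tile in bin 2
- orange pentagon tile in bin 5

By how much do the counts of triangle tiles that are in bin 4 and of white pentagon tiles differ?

triangle tiles in bin 4: 5. white pentagon tiles: 4.
|5 − 4| = 5 − 4 = 1.

1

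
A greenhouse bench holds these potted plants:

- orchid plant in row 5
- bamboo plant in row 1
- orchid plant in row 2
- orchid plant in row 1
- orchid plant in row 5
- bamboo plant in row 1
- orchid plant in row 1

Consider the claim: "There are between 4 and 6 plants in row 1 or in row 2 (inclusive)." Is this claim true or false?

plants in row 1 or in row 2: 5.
The claim requires 4 ≤ 5 ≤ 6, which holds.

True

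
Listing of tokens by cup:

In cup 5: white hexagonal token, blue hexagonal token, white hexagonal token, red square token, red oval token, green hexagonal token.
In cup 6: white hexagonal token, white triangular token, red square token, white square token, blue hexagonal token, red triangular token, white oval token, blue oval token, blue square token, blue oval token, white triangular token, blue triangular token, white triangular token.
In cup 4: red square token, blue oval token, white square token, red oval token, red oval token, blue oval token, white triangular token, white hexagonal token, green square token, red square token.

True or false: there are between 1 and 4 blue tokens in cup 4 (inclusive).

|blue tokens in cup 4| = 2.
The claim requires 1 ≤ 2 ≤ 4, which holds.

True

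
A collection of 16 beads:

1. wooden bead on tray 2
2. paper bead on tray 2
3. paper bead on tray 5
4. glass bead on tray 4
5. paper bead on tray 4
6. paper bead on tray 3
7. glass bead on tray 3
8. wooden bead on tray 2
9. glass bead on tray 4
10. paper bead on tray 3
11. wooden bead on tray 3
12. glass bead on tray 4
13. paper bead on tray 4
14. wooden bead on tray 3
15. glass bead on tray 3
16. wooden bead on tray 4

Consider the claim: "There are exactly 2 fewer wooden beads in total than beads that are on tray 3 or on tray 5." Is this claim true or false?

True

There are 5 wooden beads.
There are 7 beads on tray 3 or on tray 5.
The claim requires 7 − 5 (= 2) to equal 2, which holds.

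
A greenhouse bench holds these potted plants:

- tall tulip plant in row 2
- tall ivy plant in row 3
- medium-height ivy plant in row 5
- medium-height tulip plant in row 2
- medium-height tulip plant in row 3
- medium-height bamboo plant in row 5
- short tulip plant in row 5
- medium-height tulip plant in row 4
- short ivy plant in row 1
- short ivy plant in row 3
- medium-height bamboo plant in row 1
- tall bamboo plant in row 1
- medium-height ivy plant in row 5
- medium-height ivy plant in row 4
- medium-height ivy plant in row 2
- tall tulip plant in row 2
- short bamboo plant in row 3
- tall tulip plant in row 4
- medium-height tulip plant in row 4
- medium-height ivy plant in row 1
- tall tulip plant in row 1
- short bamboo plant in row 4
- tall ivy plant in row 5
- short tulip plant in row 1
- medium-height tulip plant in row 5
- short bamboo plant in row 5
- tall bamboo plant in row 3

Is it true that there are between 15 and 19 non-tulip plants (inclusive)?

There are 16 non-tulip plants.
The claim requires 15 ≤ 16 ≤ 19, which holds.

True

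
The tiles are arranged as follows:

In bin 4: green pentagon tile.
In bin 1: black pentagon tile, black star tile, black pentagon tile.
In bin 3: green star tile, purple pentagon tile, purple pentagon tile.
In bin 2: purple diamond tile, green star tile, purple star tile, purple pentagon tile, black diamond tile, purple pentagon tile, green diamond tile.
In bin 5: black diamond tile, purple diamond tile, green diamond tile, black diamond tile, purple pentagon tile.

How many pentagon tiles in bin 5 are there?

1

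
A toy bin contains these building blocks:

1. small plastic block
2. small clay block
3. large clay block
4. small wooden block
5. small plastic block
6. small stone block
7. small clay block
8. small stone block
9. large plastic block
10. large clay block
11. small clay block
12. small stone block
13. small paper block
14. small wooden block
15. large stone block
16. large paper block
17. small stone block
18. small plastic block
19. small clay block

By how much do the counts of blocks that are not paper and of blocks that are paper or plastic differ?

blocks that are not paper: 17. blocks that are paper or plastic: 6.
|17 − 6| = 17 − 6 = 11.

11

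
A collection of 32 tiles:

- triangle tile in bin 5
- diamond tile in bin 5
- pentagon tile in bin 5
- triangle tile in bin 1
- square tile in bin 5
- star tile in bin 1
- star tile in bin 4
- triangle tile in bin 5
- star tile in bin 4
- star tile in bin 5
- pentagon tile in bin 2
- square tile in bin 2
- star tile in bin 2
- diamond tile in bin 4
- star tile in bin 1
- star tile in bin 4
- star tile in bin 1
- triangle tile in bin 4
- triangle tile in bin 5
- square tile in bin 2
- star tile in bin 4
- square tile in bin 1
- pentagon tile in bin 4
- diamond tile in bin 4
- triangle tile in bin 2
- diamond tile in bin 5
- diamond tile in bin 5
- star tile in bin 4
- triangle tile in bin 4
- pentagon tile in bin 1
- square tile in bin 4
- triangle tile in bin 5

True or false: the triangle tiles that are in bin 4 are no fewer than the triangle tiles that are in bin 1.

|triangle tiles in bin 4| = 2.
|triangle tiles in bin 1| = 1.
The claim requires 2 ≥ 1, which holds.

True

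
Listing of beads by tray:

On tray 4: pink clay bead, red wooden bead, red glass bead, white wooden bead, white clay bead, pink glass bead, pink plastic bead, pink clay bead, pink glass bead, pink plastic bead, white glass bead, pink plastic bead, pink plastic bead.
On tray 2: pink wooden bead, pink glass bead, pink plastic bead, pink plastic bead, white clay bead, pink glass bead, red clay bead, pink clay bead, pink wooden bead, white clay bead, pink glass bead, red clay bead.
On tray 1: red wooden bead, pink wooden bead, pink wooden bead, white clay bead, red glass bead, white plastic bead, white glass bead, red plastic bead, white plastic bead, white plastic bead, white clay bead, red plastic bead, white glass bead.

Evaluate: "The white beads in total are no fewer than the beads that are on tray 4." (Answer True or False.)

white beads: 12.
beads on tray 4: 13.
The claim requires 12 ≥ 13, which does not hold.

False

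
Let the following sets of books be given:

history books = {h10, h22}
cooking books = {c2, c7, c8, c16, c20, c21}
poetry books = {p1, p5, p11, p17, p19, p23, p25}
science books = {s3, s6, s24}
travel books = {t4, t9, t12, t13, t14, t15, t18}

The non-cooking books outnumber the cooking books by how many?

non-cooking books: 19.
cooking books: 6.
19 − 6 = 13.

13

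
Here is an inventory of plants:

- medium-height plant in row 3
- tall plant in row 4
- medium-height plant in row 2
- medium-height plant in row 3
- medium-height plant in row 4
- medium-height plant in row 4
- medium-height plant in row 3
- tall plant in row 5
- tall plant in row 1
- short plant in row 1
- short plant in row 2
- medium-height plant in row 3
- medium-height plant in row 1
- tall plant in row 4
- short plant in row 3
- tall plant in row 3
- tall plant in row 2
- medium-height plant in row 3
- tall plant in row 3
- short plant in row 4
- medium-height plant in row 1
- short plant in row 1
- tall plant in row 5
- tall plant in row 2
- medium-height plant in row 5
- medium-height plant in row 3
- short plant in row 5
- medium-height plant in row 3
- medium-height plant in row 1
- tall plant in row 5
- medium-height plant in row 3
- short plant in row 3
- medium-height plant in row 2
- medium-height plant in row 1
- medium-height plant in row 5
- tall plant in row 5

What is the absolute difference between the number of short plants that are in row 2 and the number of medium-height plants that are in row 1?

short plants in row 2: 1. medium-height plants in row 1: 4.
|1 − 4| = 4 − 1 = 3.

3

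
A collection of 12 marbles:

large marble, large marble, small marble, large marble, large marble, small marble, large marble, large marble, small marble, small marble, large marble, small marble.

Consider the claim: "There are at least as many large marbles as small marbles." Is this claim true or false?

True

large marbles: 7.
small marbles: 5.
The claim requires 7 ≥ 5, which holds.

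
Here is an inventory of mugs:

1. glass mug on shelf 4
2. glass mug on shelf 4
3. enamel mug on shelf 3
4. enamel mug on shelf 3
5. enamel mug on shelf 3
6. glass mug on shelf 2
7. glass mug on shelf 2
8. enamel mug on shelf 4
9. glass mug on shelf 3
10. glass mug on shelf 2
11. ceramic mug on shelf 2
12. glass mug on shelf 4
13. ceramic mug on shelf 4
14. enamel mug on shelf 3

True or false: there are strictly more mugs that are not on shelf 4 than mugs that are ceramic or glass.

|mugs that are not on shelf 4| = 9.
|mugs that are ceramic or glass| = 9.
The claim requires 9 > 9, which does not hold.

False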